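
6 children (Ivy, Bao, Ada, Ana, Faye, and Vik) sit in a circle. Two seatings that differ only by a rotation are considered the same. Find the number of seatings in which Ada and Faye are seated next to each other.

48

Treat {Ada, Faye} as one unit (2 internal orders) and seat the resulting 5 units around the table: (4)! circular arrangements.
So 2 × (4)! = 2 × 24 = 48.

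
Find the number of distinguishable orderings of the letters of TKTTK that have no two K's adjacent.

6

There are 5!/(3!·2!) = 10 arrangements of TKTTK in total.
If the two K's are adjacent, glue them into one block, leaving 4 items to arrange: (4)!/(3!) = 4 ways.
Subtracting, 10 − 4 = 6 arrangements keep the K's apart.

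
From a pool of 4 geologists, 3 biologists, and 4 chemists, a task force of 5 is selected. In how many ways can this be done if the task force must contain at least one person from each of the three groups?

Total 5-person selections from all 11: C(11,5) = 462.
Subtract selections that omit an entire group: no geologists → C(7,5) = 21; no biologists → C(8,5) = 56; no chemists → C(7,5) = 21.
Add back selections omitting two groups (i.e. drawn from a single group): C(4,5) + C(3,5) + C(4,5) = 0.
By inclusion–exclusion: 462 − 98 + 0 = 364.

364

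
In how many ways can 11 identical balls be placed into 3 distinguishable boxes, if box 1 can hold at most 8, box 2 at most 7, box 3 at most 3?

26

Ignoring the caps, the number of non-negative solutions to x_1+…+x_3 = 11 is C(13,2) = 78.
Subtract solutions that violate a single cap (substitute x_i' = x_i − (cap_i+1)): x_1 ≥ 9 gives C(4,2) = 6; x_2 ≥ 8 gives C(5,2) = 10; x_3 ≥ 4 gives C(9,2) = 36. Together 52.
No two caps can be exceeded simultaneously, so the pair terms are all 0.
By inclusion–exclusion the count is 78 − 52 + 0 = 26.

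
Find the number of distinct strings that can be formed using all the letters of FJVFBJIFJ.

10080

Letter multiplicities in FJVFBJIFJ: B×1, F×3, I×1, J×3, V×1.
So there are 9! / (3!·3!) = 10080 distinguishable arrangements.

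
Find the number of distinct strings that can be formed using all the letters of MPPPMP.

The 6 letters of MPPPMP have repeats: M appearing twice and P appearing 4 times.
The number of distinct arrangements is 6!/(4!·2!) = 720/48 = 15.

15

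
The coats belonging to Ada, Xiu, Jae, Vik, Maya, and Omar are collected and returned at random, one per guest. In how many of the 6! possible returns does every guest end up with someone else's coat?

Let Aᵢ be the assignments in which guest i gets their own coat. We want the size of the complement of A₁∪…∪A_6.
By inclusion–exclusion this is Σ_{j=0}^{6} (−1)^j C(6,j)·(6−j)!.
Computing: 720 − 720 + 360 − 120 + 30 − 6 + 1 = 265.

265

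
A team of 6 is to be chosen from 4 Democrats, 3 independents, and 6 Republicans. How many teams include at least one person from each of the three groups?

With no constraint there are C(13,6) = 1716 possible selections.
Subtract selections that omit an entire group: no Democrats → C(9,6) = 84; no independents → C(10,6) = 210; no Republicans → C(7,6) = 7.
Add back selections omitting two groups (i.e. drawn from a single group): C(4,6) + C(3,6) + C(6,6) = 1.
By inclusion–exclusion: 1716 − 301 + 1 = 1416.

1416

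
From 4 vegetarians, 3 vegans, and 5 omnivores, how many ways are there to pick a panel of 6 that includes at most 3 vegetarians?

896

Split by how many vegetarians are chosen (0 through 3).
Sum: C(4,0)·C(8,6) + C(4,1)·C(8,5) + C(4,2)·C(8,4) + C(4,3)·C(8,3) = 28 + 224 + 420 + 224 = 896.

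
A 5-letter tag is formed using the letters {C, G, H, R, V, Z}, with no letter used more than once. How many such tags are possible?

720

This is a permutation of 5 out of 6: P(6,5) = 6!/1!.
That product is 6 × 5 × 4 × 3 × 2 = 720.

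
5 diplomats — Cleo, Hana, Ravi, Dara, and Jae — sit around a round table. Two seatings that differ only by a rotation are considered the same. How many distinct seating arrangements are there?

24

Seat Cleo anywhere (absorbing the rotational symmetry), then permute the other 4: (4)! = 24.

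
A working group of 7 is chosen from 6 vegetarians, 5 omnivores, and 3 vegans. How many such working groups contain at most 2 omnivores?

1716

Split by how many omnivores are chosen (0 through 2).
Sum: C(5,0)·C(9,7) + C(5,1)·C(9,6) + C(5,2)·C(9,5) = 36 + 420 + 1260 = 1716.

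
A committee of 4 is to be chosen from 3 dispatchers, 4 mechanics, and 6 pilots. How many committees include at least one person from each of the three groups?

Total 4-person selections from all 13: C(13,4) = 715.
Subtract selections that omit an entire group: no dispatchers → C(10,4) = 210; no mechanics → C(9,4) = 126; no pilots → C(7,4) = 35.
Add back selections omitting two groups (i.e. drawn from a single group): C(3,4) + C(4,4) + C(6,4) = 16.
By inclusion–exclusion: 715 − 371 + 16 = 360.

360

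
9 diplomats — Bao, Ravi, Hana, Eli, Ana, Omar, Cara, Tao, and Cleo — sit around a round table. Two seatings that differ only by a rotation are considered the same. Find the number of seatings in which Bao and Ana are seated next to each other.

Treat {Bao, Ana} as one unit (2 internal orders) and seat the resulting 8 units around the table: (7)! circular arrangements.
So 2 × (7)! = 2 × 5040 = 10080.

10080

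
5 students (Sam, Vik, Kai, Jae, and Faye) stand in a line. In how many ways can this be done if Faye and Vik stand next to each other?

Place the 3 others and the Faye-Vik pair as 4 objects in a line; the pair has 2 internal arrangements.
So the count is 2·(4)! = 48.

48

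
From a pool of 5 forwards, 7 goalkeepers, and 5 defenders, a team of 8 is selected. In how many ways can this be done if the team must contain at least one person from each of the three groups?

With no constraint there are C(17,8) = 24310 possible selections.
Selections missing a whole group: no forwards → C(12,8) = 495; no goalkeepers → C(10,8) = 45; no defenders → C(12,8) = 495.
Add back selections omitting two groups (i.e. drawn from a single group): C(5,8) + C(7,8) + C(5,8) = 0.
By inclusion–exclusion: 24310 − 1035 + 0 = 23275.

23275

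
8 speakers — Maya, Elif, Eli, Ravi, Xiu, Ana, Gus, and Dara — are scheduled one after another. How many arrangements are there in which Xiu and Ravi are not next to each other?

Of the 8! = 40320 arrangements, those with Xiu and Ravi adjacent number 2 × 7! = 10080 (treat the pair as a block with 2 internal orders).
Complementary counting: 40320 − 10080 = 30240.

30240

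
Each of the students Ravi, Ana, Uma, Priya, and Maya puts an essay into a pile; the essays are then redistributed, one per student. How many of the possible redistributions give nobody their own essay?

Count assignments avoiding every fixed point. For any j of the 5 students fixed to their own essay, the other 5−j can be arranged in (5−j)! ways.
By inclusion–exclusion this is Σ_{j=0}^{5} (−1)^j C(5,j)·(5−j)!.
Computing: 120 − 120 + 60 − 20 + 5 − 1 = 44.

44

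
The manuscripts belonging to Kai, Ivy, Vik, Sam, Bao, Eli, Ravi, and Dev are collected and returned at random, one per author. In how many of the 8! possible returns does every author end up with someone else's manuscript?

Count assignments avoiding every fixed point. For any j of the 8 authors fixed to their own manuscript, the other 8−j can be arranged in (8−j)! ways.
By inclusion–exclusion this is Σ_{j=0}^{8} (−1)^j C(8,j)·(8−j)!.
Computing: 40320 − 40320 + 20160 − 6720 + 1680 − 336 + 56 − 8 + 1 = 14833.

14833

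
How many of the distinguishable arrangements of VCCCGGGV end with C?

210

Fix C in the last position and arrange the remaining 7 letters.
Those 7 letters have C appearing twice, G appearing 3 times, and V appearing twice, giving (7)!/(3!·2!·2!) = 210.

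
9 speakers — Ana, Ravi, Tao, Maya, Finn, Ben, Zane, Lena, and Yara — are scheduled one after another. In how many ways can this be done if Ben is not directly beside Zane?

282240

Of the 9! = 362880 arrangements, those with Ben and Zane adjacent number 2 × 8! = 80640 (treat the pair as a block with 2 internal orders).
So 362880 − 80640 = 282240 arrangements keep them apart.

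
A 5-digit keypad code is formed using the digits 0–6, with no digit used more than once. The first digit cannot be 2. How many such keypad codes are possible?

The first digit has 7−1 = 6 choices (anything except 2).
The remaining 4 digits are filled from the other 6 symbols without repetition: 6 × 5 × 4 × 3 = 360.
Total: 6 × 360 = 2160.

2160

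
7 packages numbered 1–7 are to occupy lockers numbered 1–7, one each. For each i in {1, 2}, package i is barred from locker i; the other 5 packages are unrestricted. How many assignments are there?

3720

Let Aᵢ (for i ∈ {1, 2}) be the placements that put package i in its forbidden locker. Any j of these fix j positions, leaving (7−j)! ways to fill the rest, and there are C(2,j) ways to pick which j.
By inclusion–exclusion, the number of valid placements is Σ_{j=0}^{2} (−1)^j C(2,j)·(7−j)!.
Computing: 5040 − 1440 + 120 = 3720.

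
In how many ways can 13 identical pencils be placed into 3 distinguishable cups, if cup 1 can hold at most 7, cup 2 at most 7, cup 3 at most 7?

Without the upper bounds there are C(15,2) = 105 ways to split 13 among 3 cups.
Subtract solutions that violate a single cap (substitute x_i' = x_i − (cap_i+1)): x_1 ≥ 8 gives C(7,2) = 21; x_2 ≥ 8 gives C(7,2) = 21; x_3 ≥ 8 gives C(7,2) = 21. Together 63.
No two caps can be exceeded simultaneously, so the pair terms are all 0.
By inclusion–exclusion the count is 105 − 63 + 0 = 42.

42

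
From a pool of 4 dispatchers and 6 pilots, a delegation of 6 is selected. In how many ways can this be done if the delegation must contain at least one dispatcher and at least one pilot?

Total 6-person selections from all 10: C(10,6) = 210.
Selections missing a whole group: no dispatchers → C(6,6) = 1; no pilots → C(4,6) = 0.
Both groups omitted at once is impossible, so 210 − 1 = 209.

209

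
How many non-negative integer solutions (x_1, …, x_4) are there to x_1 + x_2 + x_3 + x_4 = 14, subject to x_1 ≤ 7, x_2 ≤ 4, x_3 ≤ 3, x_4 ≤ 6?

Without the upper bounds there are C(17,3) = 680 ways to split 14 among 4 variables.
Subtract solutions that violate a single cap (substitute x_i' = x_i − (cap_i+1)): x_1 ≥ 8 gives C(9,3) = 84; x_2 ≥ 5 gives C(12,3) = 220; x_3 ≥ 4 gives C(13,3) = 286; x_4 ≥ 7 gives C(10,3) = 120. Together 710.
Add back pairs where two caps are both exceeded: 4 + 10 + 0 + 56 + 10 + 20 = 100.
By inclusion–exclusion the count is 680 − 710 + 100 = 70.

70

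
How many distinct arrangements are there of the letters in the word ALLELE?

60

The 6 letters of ALLELE have repeats: E appearing twice and L appearing 3 times.
So there are 6! / (3!·2!) = 60 distinguishable arrangements.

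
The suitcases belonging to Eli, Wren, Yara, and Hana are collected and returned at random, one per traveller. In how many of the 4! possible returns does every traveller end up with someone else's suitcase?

9

This is the derangement count D_4: permutations of 4 items with no fixed point.
By inclusion–exclusion this is Σ_{j=0}^{4} (−1)^j C(4,j)·(4−j)!.
Computing: 24 − 24 + 12 − 4 + 1 = 9.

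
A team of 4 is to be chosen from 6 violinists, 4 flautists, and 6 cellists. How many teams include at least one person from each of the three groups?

Total 4-person selections from all 16: C(16,4) = 1820.
Selections missing a whole group: no violinists → C(10,4) = 210; no flautists → C(12,4) = 495; no cellists → C(10,4) = 210.
Add back selections omitting two groups (i.e. drawn from a single group): C(6,4) + C(4,4) + C(6,4) = 31.
By inclusion–exclusion: 1820 − 915 + 31 = 936.

936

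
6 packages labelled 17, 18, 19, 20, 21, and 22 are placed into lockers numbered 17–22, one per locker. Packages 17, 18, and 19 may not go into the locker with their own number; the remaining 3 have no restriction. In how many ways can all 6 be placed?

Let Aᵢ (for i ∈ {17, 18, 19}) be the placements that put package i in its forbidden locker. Any j of these fix j positions, leaving (6−j)! ways to fill the rest, and there are C(3,j) ways to pick which j.
By inclusion–exclusion, the number of valid placements is Σ_{j=0}^{3} (−1)^j C(3,j)·(6−j)!.
Computing: 720 − 360 + 72 − 6 = 426.

426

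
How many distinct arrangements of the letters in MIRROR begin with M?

Fix M in the first position and arrange the remaining 5 letters.
Those 5 letters have R appearing 3 times, giving (5)!/(3!) = 20.

20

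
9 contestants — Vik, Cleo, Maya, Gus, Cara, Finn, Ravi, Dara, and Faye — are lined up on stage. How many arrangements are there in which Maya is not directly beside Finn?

Of the 9! = 362880 arrangements, those with Maya and Finn adjacent number 2 × 8! = 80640 (treat the pair as a block with 2 internal orders).
Complementary counting: 362880 − 80640 = 282240.

282240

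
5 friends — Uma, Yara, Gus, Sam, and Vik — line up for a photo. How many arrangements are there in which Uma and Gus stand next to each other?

48

Glue Uma and Gus into one block (2 internal orders), leaving 4 units to arrange in a row.
So the count is 2·(4)! = 48.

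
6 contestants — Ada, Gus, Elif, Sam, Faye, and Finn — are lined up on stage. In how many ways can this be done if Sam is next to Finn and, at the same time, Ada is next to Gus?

96

Treat {Sam,Finn} as one block (2 orders) and {Ada,Gus} as another (2 orders).
That leaves 4 units to arrange: 2 × 2 × 4! = 4 × 24 = 96.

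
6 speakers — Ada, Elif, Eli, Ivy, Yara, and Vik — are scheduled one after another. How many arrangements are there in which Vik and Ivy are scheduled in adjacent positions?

Place the 4 others and the Vik-Ivy pair as 5 objects in a line; the pair has 2 internal arrangements.
That gives 2 × 5! = 2 × 120 = 240.

240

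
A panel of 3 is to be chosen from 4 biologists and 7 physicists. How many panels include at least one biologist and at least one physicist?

Unrestricted: C(11,3) = 165 ways to pick any 3 of the 11.
Selections missing a whole group: no biologists → C(7,3) = 35; no physicists → C(4,3) = 4.
Both groups omitted at once is impossible, so 165 − 39 = 126.

126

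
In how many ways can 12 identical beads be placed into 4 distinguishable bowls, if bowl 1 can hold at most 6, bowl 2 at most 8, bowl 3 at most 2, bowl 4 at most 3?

Without the upper bounds there are C(15,3) = 455 ways to split 12 among 4 bowls.
Subtract solutions that violate a single cap (substitute x_i' = x_i − (cap_i+1)): x_1 ≥ 7 gives C(8,3) = 56; x_2 ≥ 9 gives C(6,3) = 20; x_3 ≥ 3 gives C(12,3) = 220; x_4 ≥ 4 gives C(11,3) = 165. Together 461.
Add back pairs where two caps are both exceeded: 0 + 10 + 4 + 1 + 0 + 56 = 71.
By inclusion–exclusion the count is 455 − 461 + 71 = 65.

65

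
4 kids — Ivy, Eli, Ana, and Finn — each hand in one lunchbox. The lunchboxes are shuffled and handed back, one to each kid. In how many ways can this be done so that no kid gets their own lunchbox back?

Let Aᵢ be the assignments in which kid i gets their own lunchbox. We want the size of the complement of A₁∪…∪A_4.
By inclusion–exclusion this is Σ_{j=0}^{4} (−1)^j C(4,j)·(4−j)!.
Computing: 24 − 24 + 12 − 4 + 1 = 9.

9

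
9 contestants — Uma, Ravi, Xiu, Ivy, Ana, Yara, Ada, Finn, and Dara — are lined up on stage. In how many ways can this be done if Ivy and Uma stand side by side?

80640

Glue Ivy and Uma into one block (2 internal orders), leaving 8 units to arrange in a row.
So the count is 2·(8)! = 80640.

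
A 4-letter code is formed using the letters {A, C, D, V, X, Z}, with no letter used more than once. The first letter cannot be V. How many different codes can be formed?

300

The first letter has 6−1 = 5 choices (anything except V).
The remaining 3 letters are filled from the other 5 symbols without repetition: 5 × 4 × 3 = 60.
Total: 5 × 60 = 300.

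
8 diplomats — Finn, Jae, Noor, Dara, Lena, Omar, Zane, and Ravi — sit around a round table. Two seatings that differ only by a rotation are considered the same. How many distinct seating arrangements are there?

5040

Seat Finn anywhere (absorbing the rotational symmetry), then permute the other 7: (7)! = 5040.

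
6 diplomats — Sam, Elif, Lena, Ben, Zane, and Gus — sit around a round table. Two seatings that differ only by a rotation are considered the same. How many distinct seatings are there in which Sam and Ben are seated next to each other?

48

Glue Sam and Ben into a block (2 internal orders). Seating 5 units around a circle gives (4)! arrangements.
So 2 × (4)! = 2 × 24 = 48.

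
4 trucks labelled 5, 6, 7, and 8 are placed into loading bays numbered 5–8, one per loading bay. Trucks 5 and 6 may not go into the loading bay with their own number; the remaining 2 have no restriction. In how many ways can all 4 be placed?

14

Let Aᵢ (for i ∈ {5, 6}) be the placements that put truck i in its forbidden loading bay. Any j of these fix j positions, leaving (4−j)! ways to fill the rest, and there are C(2,j) ways to pick which j.
By inclusion–exclusion, the number of valid placements is Σ_{j=0}^{2} (−1)^j C(2,j)·(4−j)!.
Computing: 24 − 12 + 2 = 14.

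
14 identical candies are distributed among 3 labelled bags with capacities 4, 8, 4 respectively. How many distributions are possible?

6

Without the upper bounds there are C(16,2) = 120 ways to split 14 among 3 bags.
Subtract solutions that violate a single cap (substitute x_i' = x_i − (cap_i+1)): x_1 ≥ 5 gives C(11,2) = 55; x_2 ≥ 9 gives C(7,2) = 21; x_3 ≥ 5 gives C(11,2) = 55. Together 131.
Add back pairs where two caps are both exceeded: 1 + 15 + 1 = 17.
By inclusion–exclusion the count is 120 − 131 + 17 = 6.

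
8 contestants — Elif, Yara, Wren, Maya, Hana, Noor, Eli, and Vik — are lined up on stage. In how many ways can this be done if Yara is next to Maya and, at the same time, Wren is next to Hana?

Treat {Yara,Maya} as one block (2 orders) and {Wren,Hana} as another (2 orders).
That leaves 6 units to arrange: 2 × 2 × 6! = 4 × 720 = 2880.

2880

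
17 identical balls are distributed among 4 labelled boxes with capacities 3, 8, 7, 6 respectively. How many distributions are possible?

By stars and bars, unrestricted non-negative solutions to x_1+…+x_4 = 17 number C(17+3,3) = 1140.
Subtract solutions that violate a single cap (substitute x_i' = x_i − (cap_i+1)): x_1 ≥ 4 gives C(16,3) = 560; x_2 ≥ 9 gives C(11,3) = 165; x_3 ≥ 8 gives C(12,3) = 220; x_4 ≥ 7 gives C(13,3) = 286. Together 1231.
Add back pairs where two caps are both exceeded: 35 + 56 + 84 + 1 + 4 + 10 = 190.
By inclusion–exclusion the count is 1140 − 1231 + 190 = 99.

99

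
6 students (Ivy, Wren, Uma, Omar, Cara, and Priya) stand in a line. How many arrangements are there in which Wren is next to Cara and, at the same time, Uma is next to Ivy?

Treat {Wren,Cara} as one block (2 orders) and {Uma,Ivy} as another (2 orders).
That leaves 4 units to arrange: 2 × 2 × 4! = 4 × 24 = 96.

96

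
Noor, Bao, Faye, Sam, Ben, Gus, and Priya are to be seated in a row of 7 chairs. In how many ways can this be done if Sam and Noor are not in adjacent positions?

There are 7! = 5040 arrangements in all. If Sam and Noor are adjacent, merging them into one block gives 2·(6)! = 1440 arrangements.
Complementary counting: 5040 − 1440 = 3600.

3600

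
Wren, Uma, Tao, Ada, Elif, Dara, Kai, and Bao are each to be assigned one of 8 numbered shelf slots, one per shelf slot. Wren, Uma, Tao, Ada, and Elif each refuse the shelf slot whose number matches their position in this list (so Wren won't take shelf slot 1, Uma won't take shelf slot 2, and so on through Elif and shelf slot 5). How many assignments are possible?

Let Aᵢ (for 1 ≤ i ≤ 5) be the placements that put person i in their forbidden shelf slot. Any j of these fix j positions, leaving (8−j)! ways to fill the rest, and there are C(5,j) ways to pick which j.
By inclusion–exclusion, the number of valid placements is Σ_{j=0}^{5} (−1)^j C(5,j)·(8−j)!.
Computing: 40320 − 25200 + 7200 − 1200 + 120 − 6 = 21234.

21234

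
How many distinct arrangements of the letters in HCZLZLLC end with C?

420

Fix C in the last position and arrange the remaining 7 letters.
Those 7 letters have L appearing 3 times and Z appearing twice, giving (7)!/(3!·2!) = 420.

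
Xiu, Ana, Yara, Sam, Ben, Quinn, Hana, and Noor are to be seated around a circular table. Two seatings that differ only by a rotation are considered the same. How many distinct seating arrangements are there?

Fix one person's seat to break rotational symmetry; the remaining 7 people can be arranged in (7)! = 5040 ways.

5040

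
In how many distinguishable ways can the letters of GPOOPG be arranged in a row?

90

Letter multiplicities in GPOOPG: G×2, O×2, P×2.
The number of distinct arrangements is 6!/(2!·2!·2!) = 720/8 = 90.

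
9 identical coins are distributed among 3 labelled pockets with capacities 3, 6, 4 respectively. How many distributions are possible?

14

By stars and bars, unrestricted non-negative solutions to x_1+…+x_3 = 9 number C(9+2,2) = 55.
Subtract solutions that violate a single cap (substitute x_i' = x_i − (cap_i+1)): x_1 ≥ 4 gives C(7,2) = 21; x_2 ≥ 7 gives C(4,2) = 6; x_3 ≥ 5 gives C(6,2) = 15. Together 42.
Add back pairs where two caps are both exceeded: 0 + 1 + 0 = 1.
By inclusion–exclusion the count is 55 − 42 + 1 = 14.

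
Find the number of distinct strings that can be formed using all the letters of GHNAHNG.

The 7 letters of GHNAHNG have repeats: G appearing twice, H appearing twice, and N appearing twice.
The number of distinct arrangements is 7!/(2!·2!·2!) = 5040/8 = 630.

630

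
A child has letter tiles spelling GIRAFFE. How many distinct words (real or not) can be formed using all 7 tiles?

2520

The 7 letters of GIRAFFE have repeats: F appearing twice.
So there are 7! / (2!) = 2520 distinguishable arrangements.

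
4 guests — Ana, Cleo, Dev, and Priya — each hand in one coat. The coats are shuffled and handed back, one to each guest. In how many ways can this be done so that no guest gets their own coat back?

Let Aᵢ be the assignments in which guest i gets their own coat. We want the size of the complement of A₁∪…∪A_4.
By inclusion–exclusion this is Σ_{j=0}^{4} (−1)^j C(4,j)·(4−j)!.
Computing: 24 − 24 + 12 − 4 + 1 = 9.

9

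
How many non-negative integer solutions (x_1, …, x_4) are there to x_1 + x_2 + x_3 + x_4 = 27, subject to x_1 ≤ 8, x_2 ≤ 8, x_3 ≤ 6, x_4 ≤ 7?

Ignoring the caps, the number of non-negative solutions to x_1+…+x_4 = 27 is C(30,3) = 4060.
Subtract solutions that violate a single cap (substitute x_i' = x_i − (cap_i+1)): x_1 ≥ 9 gives C(21,3) = 1330; x_2 ≥ 9 gives C(21,3) = 1330; x_3 ≥ 7 gives C(23,3) = 1771; x_4 ≥ 8 gives C(22,3) = 1540. Together 5971.
Add back pairs where two caps are both exceeded: 220 + 364 + 286 + 364 + 286 + 455 = 1975.
Subtract triples: 10 + 4 + 20 + 20 = 54.
By inclusion–exclusion the count is 4060 − 5971 + 1975 − 54 = 10.

10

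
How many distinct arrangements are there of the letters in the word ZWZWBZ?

ZWZWBZ has 6 letters with W appearing twice and Z appearing 3 times.
So there are 6! / (3!·2!) = 60 distinguishable arrangements.

60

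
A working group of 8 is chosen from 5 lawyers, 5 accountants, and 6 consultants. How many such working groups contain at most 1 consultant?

765

Split by how many consultants are chosen (0 through 1).
Sum: C(6,0)·C(10,8) + C(6,1)·C(10,7) = 45 + 720 = 765.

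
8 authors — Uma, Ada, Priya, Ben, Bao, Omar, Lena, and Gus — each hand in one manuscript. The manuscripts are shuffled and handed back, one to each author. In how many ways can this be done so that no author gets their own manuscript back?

Let Aᵢ be the assignments in which author i gets their own manuscript. We want the size of the complement of A₁∪…∪A_8.
By inclusion–exclusion this is Σ_{j=0}^{8} (−1)^j C(8,j)·(8−j)!.
Computing: 40320 − 40320 + 20160 − 6720 + 1680 − 336 + 56 − 8 + 1 = 14833.

14833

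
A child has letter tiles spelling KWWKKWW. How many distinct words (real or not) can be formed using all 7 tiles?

35

Letter multiplicities in KWWKKWW: K×3, W×4.
The number of distinct arrangements is 7!/(4!·3!) = 5040/144 = 35.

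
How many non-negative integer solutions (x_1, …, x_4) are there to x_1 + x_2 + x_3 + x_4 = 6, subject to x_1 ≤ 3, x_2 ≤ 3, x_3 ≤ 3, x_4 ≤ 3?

44

By stars and bars, unrestricted non-negative solutions to x_1+…+x_4 = 6 number C(6+3,3) = 84.
Subtract solutions that violate a single cap (substitute x_i' = x_i − (cap_i+1)): x_1 ≥ 4 gives C(5,3) = 10; x_2 ≥ 4 gives C(5,3) = 10; x_3 ≥ 4 gives C(5,3) = 10; x_4 ≥ 4 gives C(5,3) = 10. Together 40.
No two caps can be exceeded simultaneously, so the pair terms are all 0.
By inclusion–exclusion the count is 84 − 40 + 0 = 44.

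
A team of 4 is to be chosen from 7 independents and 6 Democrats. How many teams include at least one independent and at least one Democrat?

665

Total 4-person selections from all 13: C(13,4) = 715.
Subtract selections that omit an entire group: no independents → C(6,4) = 15; no Democrats → C(7,4) = 35.
Both groups omitted at once is impossible, so 715 − 50 = 665.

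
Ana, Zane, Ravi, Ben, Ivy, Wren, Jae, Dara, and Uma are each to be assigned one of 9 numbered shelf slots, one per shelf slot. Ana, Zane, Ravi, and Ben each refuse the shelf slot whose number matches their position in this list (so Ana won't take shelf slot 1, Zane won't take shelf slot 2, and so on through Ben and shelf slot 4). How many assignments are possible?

229080

Let Aᵢ (for 1 ≤ i ≤ 4) be the placements that put person i in their forbidden shelf slot. Any j of these fix j positions, leaving (9−j)! ways to fill the rest, and there are C(4,j) ways to pick which j.
By inclusion–exclusion, the number of valid placements is Σ_{j=0}^{4} (−1)^j C(4,j)·(9−j)!.
Computing: 362880 − 161280 + 30240 − 2880 + 120 = 229080.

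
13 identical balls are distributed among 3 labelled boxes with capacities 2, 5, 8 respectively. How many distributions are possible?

Without the upper bounds there are C(15,2) = 105 ways to split 13 among 3 boxes.
Subtract solutions that violate a single cap (substitute x_i' = x_i − (cap_i+1)): x_1 ≥ 3 gives C(12,2) = 66; x_2 ≥ 6 gives C(9,2) = 36; x_3 ≥ 9 gives C(6,2) = 15. Together 117.
Add back pairs where two caps are both exceeded: 15 + 3 + 0 = 18.
By inclusion–exclusion the count is 105 − 117 + 18 = 6.

6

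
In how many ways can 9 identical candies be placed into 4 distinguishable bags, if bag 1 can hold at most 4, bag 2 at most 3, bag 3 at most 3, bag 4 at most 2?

19

Ignoring the caps, the number of non-negative solutions to x_1+…+x_4 = 9 is C(12,3) = 220.
Subtract solutions that violate a single cap (substitute x_i' = x_i − (cap_i+1)): x_1 ≥ 5 gives C(7,3) = 35; x_2 ≥ 4 gives C(8,3) = 56; x_3 ≥ 4 gives C(8,3) = 56; x_4 ≥ 3 gives C(9,3) = 84. Together 231.
Add back pairs where two caps are both exceeded: 1 + 1 + 4 + 4 + 10 + 10 = 30.
By inclusion–exclusion the count is 220 − 231 + 30 = 19.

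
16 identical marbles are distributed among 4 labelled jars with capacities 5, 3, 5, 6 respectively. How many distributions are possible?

20

Without the upper bounds there are C(19,3) = 969 ways to split 16 among 4 jars.
Subtract solutions that violate a single cap (substitute x_i' = x_i − (cap_i+1)): x_1 ≥ 6 gives C(13,3) = 286; x_2 ≥ 4 gives C(15,3) = 455; x_3 ≥ 6 gives C(13,3) = 286; x_4 ≥ 7 gives C(12,3) = 220. Together 1247.
Add back pairs where two caps are both exceeded: 84 + 35 + 20 + 84 + 56 + 20 = 299.
Subtract triples: 1 + 0 + 0 + 0 = 1.
By inclusion–exclusion the count is 969 − 1247 + 299 − 1 = 20.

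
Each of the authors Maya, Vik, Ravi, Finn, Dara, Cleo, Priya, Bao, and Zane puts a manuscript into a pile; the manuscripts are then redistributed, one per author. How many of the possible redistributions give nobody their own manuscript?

133496

Let Aᵢ be the assignments in which author i gets their own manuscript. We want the size of the complement of A₁∪…∪A_9.
By inclusion–exclusion this is Σ_{j=0}^{9} (−1)^j C(9,j)·(9−j)!.
Computing: 362880 − 362880 + 181440 − 60480 + 15120 − 3024 + 504 − 72 + 9 − 1 = 133496.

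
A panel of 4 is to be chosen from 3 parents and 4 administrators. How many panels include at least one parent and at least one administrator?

34

Total 4-person selections from all 7: C(7,4) = 35.
Selections missing a whole group: no parents → C(4,4) = 1; no administrators → C(3,4) = 0.
Both groups omitted at once is impossible, so 35 − 1 = 34.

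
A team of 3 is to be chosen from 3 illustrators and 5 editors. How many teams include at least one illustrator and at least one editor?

Total 3-person selections from all 8: C(8,3) = 56.
Subtract selections that omit an entire group: no illustrators → C(5,3) = 10; no editors → C(3,3) = 1.
Both groups omitted at once is impossible, so 56 − 11 = 45.

45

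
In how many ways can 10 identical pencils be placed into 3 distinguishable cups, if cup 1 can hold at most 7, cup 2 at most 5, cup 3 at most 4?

By stars and bars, unrestricted non-negative solutions to x_1+…+x_3 = 10 number C(10+2,2) = 66.
Subtract solutions that violate a single cap (substitute x_i' = x_i − (cap_i+1)): x_1 ≥ 8 gives C(4,2) = 6; x_2 ≥ 6 gives C(6,2) = 15; x_3 ≥ 5 gives C(7,2) = 21. Together 42.
No two caps can be exceeded simultaneously, so the pair terms are all 0.
By inclusion–exclusion the count is 66 − 42 + 0 = 24.

24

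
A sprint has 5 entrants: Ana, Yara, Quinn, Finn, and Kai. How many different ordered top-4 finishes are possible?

This is an ordered selection of 4 from 5: P(5,4).
That gives 5 × 4 × 3 × 2 = 120.

120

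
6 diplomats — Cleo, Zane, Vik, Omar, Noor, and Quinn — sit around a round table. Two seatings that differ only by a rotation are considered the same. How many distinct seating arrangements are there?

Seat Cleo anywhere (absorbing the rotational symmetry), then permute the other 5: (5)! = 120.

120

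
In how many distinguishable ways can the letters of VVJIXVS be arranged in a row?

The 7 letters of VVJIXVS have repeats: V appearing 3 times.
So there are 7! / (3!) = 840 distinguishable arrangements.

840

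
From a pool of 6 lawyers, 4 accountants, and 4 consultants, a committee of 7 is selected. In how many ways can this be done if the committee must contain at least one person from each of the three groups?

Total 7-person selections from all 14: C(14,7) = 3432.
Subtract selections that omit an entire group: no lawyers → C(8,7) = 8; no accountants → C(10,7) = 120; no consultants → C(10,7) = 120.
Add back selections omitting two groups (i.e. drawn from a single group): C(6,7) + C(4,7) + C(4,7) = 0.
By inclusion–exclusion: 3432 − 248 + 0 = 3184.

3184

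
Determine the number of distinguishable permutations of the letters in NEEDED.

60

Letter multiplicities in NEEDED: D×2, E×3, N×1.
Dividing 6! = 720 by 3!·2! = 12 for the repeated letters gives 60.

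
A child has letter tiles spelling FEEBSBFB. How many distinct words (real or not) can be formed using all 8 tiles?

1680

The 8 letters of FEEBSBFB have repeats: B appearing 3 times, E appearing twice, and F appearing twice.
Dividing 8! = 40320 by 3!·2!·2! = 24 for the repeated letters gives 1680.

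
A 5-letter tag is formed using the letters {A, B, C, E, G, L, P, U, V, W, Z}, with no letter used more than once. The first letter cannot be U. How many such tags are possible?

50400

The first letter has 11−1 = 10 choices (anything except U).
The remaining 4 letters are filled from the other 10 symbols without repetition: 10 × 9 × 8 × 7 = 5040.
Total: 10 × 5040 = 50400.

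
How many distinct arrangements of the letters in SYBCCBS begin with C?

With the first slot taken by C, it remains to arrange the other 6 letters (SYBCBS).
Those 6 letters have B appearing twice and S appearing twice, giving (6)!/(2!·2!) = 180.

180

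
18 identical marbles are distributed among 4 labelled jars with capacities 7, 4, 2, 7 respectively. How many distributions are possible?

10

By stars and bars, unrestricted non-negative solutions to x_1+…+x_4 = 18 number C(18+3,3) = 1330.
Subtract solutions that violate a single cap (substitute x_i' = x_i − (cap_i+1)): x_1 ≥ 8 gives C(13,3) = 286; x_2 ≥ 5 gives C(16,3) = 560; x_3 ≥ 3 gives C(18,3) = 816; x_4 ≥ 8 gives C(13,3) = 286. Together 1948.
Add back pairs where two caps are both exceeded: 56 + 120 + 10 + 286 + 56 + 120 = 648.
Subtract triples: 10 + 0 + 0 + 10 = 20.
By inclusion–exclusion the count is 1330 − 1948 + 648 − 20 = 10.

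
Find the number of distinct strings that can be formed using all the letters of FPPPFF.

20

FPPPFF has 6 letters with F appearing 3 times and P appearing 3 times.
So there are 6! / (3!·3!) = 20 distinguishable arrangements.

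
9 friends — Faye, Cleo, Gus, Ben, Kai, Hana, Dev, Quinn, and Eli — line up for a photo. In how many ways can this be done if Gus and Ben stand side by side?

Glue Gus and Ben into one block (2 internal orders), leaving 8 units to arrange in a row.
So the count is 2·(8)! = 80640.

80640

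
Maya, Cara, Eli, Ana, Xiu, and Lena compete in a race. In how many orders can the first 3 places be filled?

120

This is an ordered selection of 3 from 6: P(6,3).
That gives 6 × 5 × 4 = 120.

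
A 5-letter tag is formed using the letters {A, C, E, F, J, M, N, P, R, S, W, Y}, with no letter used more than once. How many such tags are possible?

With no repetition, fill the 5 letters in order: 12 choices, then 11, down to 8.
12 × 11 × 10 × 9 × 8 = 95040.

95040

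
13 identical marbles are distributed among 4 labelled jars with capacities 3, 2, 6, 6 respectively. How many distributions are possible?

30

By stars and bars, unrestricted non-negative solutions to x_1+…+x_4 = 13 number C(13+3,3) = 560.
Subtract solutions that violate a single cap (substitute x_i' = x_i − (cap_i+1)): x_1 ≥ 4 gives C(12,3) = 220; x_2 ≥ 3 gives C(13,3) = 286; x_3 ≥ 7 gives C(9,3) = 84; x_4 ≥ 7 gives C(9,3) = 84. Together 674.
Add back pairs where two caps are both exceeded: 84 + 10 + 10 + 20 + 20 + 0 = 144.
By inclusion–exclusion the count is 560 − 674 + 144 = 30.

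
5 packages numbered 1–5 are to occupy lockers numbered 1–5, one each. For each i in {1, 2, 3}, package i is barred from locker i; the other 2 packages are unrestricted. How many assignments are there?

64

Let Aᵢ (for i ∈ {1, 2, 3}) be the placements that put package i in its forbidden locker. Any j of these fix j positions, leaving (5−j)! ways to fill the rest, and there are C(3,j) ways to pick which j.
By inclusion–exclusion, the number of valid placements is Σ_{j=0}^{3} (−1)^j C(3,j)·(5−j)!.
Computing: 120 − 72 + 18 − 2 = 64.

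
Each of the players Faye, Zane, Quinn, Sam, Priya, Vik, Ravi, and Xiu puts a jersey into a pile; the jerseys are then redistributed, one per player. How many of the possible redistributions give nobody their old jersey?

14833

Let Aᵢ be the assignments in which player i gets their old jersey. We want the size of the complement of A₁∪…∪A_8.
By inclusion–exclusion this is Σ_{j=0}^{8} (−1)^j C(8,j)·(8−j)!.
Computing: 40320 − 40320 + 20160 − 6720 + 1680 − 336 + 56 − 8 + 1 = 14833.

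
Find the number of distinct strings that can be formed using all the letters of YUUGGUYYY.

The 9 letters of YUUGGUYYY have repeats: G appearing twice, U appearing 3 times, and Y appearing 4 times.
So there are 9! / (4!·3!·2!) = 1260 distinguishable arrangements.

1260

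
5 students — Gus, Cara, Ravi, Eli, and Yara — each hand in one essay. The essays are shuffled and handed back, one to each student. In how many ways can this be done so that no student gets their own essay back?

Count assignments avoiding every fixed point. For any j of the 5 students fixed to their own essay, the other 5−j can be arranged in (5−j)! ways.
By inclusion–exclusion this is Σ_{j=0}^{5} (−1)^j C(5,j)·(5−j)!.
Computing: 120 − 120 + 60 − 20 + 5 − 1 = 44.

44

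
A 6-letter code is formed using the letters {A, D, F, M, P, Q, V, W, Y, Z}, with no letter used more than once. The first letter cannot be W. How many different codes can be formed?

The first letter has 10−1 = 9 choices (anything except W).
The remaining 5 letters are filled from the other 9 symbols without repetition: 9 × 8 × 7 × 6 × 5 = 15120.
Total: 9 × 15120 = 136080.

136080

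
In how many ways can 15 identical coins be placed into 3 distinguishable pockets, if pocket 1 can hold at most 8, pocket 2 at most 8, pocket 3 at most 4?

By stars and bars, unrestricted non-negative solutions to x_1+…+x_3 = 15 number C(15+2,2) = 136.
Subtract solutions that violate a single cap (substitute x_i' = x_i − (cap_i+1)): x_1 ≥ 9 gives C(8,2) = 28; x_2 ≥ 9 gives C(8,2) = 28; x_3 ≥ 5 gives C(12,2) = 66. Together 122.
Add back pairs where two caps are both exceeded: 0 + 3 + 3 = 6.
By inclusion–exclusion the count is 136 − 122 + 6 = 20.

20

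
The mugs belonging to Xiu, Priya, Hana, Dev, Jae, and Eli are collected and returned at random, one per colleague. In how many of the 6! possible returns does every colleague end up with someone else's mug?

This is the derangement count D_6: permutations of 6 items with no fixed point.
By inclusion–exclusion this is Σ_{j=0}^{6} (−1)^j C(6,j)·(6−j)!.
Computing: 720 − 720 + 360 − 120 + 30 − 6 + 1 = 265.

265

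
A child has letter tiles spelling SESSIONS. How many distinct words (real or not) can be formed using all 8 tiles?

1680

Letter multiplicities in SESSIONS: E×1, I×1, N×1, O×1, S×4.
So there are 8! / (4!) = 1680 distinguishable arrangements.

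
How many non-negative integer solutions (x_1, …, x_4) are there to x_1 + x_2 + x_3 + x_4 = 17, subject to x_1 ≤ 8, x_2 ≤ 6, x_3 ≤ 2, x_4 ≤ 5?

31

Without the upper bounds there are C(20,3) = 1140 ways to split 17 among 4 variables.
Subtract solutions that violate a single cap (substitute x_i' = x_i − (cap_i+1)): x_1 ≥ 9 gives C(11,3) = 165; x_2 ≥ 7 gives C(13,3) = 286; x_3 ≥ 3 gives C(17,3) = 680; x_4 ≥ 6 gives C(14,3) = 364. Together 1495.
Add back pairs where two caps are both exceeded: 4 + 56 + 10 + 120 + 35 + 165 = 390.
Subtract triples: 0 + 0 + 0 + 4 = 4.
By inclusion–exclusion the count is 1140 − 1495 + 390 − 4 = 31.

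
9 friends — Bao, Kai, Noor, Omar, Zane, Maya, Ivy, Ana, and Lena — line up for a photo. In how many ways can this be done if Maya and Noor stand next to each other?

Glue Maya and Noor into one block (2 internal orders), leaving 8 units to arrange in a row.
That gives 2 × 8! = 2 × 40320 = 80640.

80640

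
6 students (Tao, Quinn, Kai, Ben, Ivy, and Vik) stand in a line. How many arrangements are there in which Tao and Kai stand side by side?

Treat {Tao, Kai} as a single unit. There are 5 units to order, and the pair itself can be ordered 2 ways.
That gives 2 × 5! = 2 × 120 = 240.

240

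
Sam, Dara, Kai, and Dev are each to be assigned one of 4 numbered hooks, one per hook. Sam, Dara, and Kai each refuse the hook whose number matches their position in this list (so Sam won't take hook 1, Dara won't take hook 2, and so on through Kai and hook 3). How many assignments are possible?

Let Aᵢ (for i ∈ {1, 2, 3}) be the placements that put person i in their forbidden hook. Any j of these fix j positions, leaving (4−j)! ways to fill the rest, and there are C(3,j) ways to pick which j.
By inclusion–exclusion, the number of valid placements is Σ_{j=0}^{3} (−1)^j C(3,j)·(4−j)!.
Computing: 24 − 18 + 6 − 1 = 11.

11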